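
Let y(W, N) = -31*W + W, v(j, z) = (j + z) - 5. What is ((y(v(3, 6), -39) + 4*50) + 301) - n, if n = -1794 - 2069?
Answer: 4244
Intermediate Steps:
v(j, z) = -5 + j + z
y(W, N) = -30*W
n = -3863
((y(v(3, 6), -39) + 4*50) + 301) - n = ((-30*(-5 + 3 + 6) + 4*50) + 301) - 1*(-3863) = ((-30*4 + 200) + 301) + 3863 = ((-120 + 200) + 301) + 3863 = (80 + 301) + 3863 = 381 + 3863 = 4244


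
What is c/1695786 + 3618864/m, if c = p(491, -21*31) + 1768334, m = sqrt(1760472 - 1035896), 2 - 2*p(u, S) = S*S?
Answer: 1037623/1130524 + 452358*sqrt(45286)/22643 ≈ 4252.3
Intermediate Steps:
p(u, S) = 1 - S**2/2 (p(u, S) = 1 - S*S/2 = 1 - S**2/2)
m = 4*sqrt(45286) (m = sqrt(724576) = 4*sqrt(45286) ≈ 851.22)
c = 3112869/2 (c = (1 - (-21*31)**2/2) + 1768334 = (1 - 1/2*(-651)**2) + 1768334 = (1 - 1/2*423801) + 1768334 = (1 - 423801/2) + 1768334 = -423799/2 + 1768334 = 3112869/2 ≈ 1.5564e+6)
c/1695786 + 3618864/m = (3112869/2)/1695786 + 3618864/((4*sqrt(45286))) = (3112869/2)*(1/1695786) + 3618864*(sqrt(45286)/181144) = 1037623/1130524 + 452358*sqrt(45286)/22643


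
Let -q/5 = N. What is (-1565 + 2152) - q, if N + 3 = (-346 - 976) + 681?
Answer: -2633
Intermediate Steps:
N = -644 (N = -3 + ((-346 - 976) + 681) = -3 + (-1322 + 681) = -3 - 641 = -644)
q = 3220 (q = -5*(-644) = 3220)
(-1565 + 2152) - q = (-1565 + 2152) - 1*3220 = 587 - 3220 = -2633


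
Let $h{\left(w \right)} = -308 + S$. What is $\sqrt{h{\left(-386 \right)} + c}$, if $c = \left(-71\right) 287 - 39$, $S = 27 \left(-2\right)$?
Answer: $i \sqrt{20778} \approx 144.15 i$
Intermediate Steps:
$S = -54$
$c = -20416$ ($c = -20377 - 39 = -20416$)
$h{\left(w \right)} = -362$ ($h{\left(w \right)} = -308 - 54 = -362$)
$\sqrt{h{\left(-386 \right)} + c} = \sqrt{-362 - 20416} = \sqrt{-20778} = i \sqrt{20778}$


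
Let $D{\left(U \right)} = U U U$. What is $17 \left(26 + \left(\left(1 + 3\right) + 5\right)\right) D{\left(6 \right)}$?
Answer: $128520$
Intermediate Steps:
$D{\left(U \right)} = U^{3}$ ($D{\left(U \right)} = U^{2} U = U^{3}$)
$17 \left(26 + \left(\left(1 + 3\right) + 5\right)\right) D{\left(6 \right)} = 17 \left(26 + \left(\left(1 + 3\right) + 5\right)\right) 6^{3} = 17 \left(26 + \left(4 + 5\right)\right) 216 = 17 \left(26 + 9\right) 216 = 17 \cdot 35 \cdot 216 = 595 \cdot 216 = 128520$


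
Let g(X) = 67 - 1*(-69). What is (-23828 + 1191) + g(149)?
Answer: -22501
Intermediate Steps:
g(X) = 136 (g(X) = 67 + 69 = 136)
(-23828 + 1191) + g(149) = (-23828 + 1191) + 136 = -22637 + 136 = -22501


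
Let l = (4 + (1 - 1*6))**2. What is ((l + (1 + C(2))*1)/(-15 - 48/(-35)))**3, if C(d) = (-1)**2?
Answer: -42875/4019679 ≈ -0.010666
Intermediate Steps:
C(d) = 1
l = 1 (l = (4 + (1 - 6))**2 = (4 - 5)**2 = (-1)**2 = 1)
((l + (1 + C(2))*1)/(-15 - 48/(-35)))**3 = ((1 + (1 + 1)*1)/(-15 - 48/(-35)))**3 = ((1 + 2*1)/(-15 - 48*(-1/35)))**3 = ((1 + 2)/(-15 + 48/35))**3 = (3/(-477/35))**3 = (3*(-35/477))**3 = (-35/159)**3 = -42875/4019679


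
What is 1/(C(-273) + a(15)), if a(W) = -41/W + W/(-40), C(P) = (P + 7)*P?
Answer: 120/8713787 ≈ 1.3771e-5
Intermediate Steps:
C(P) = P*(7 + P) (C(P) = (7 + P)*P = P*(7 + P))
a(W) = -41/W - W/40 (a(W) = -41/W + W*(-1/40) = -41/W - W/40)
1/(C(-273) + a(15)) = 1/(-273*(7 - 273) + (-41/15 - 1/40*15)) = 1/(-273*(-266) + (-41*1/15 - 3/8)) = 1/(72618 + (-41/15 - 3/8)) = 1/(72618 - 373/120) = 1/(8713787/120) = 120/8713787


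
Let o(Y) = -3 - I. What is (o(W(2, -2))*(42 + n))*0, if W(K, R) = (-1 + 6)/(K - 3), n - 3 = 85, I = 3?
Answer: 0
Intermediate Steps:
n = 88 (n = 3 + 85 = 88)
W(K, R) = 5/(-3 + K)
o(Y) = -6 (o(Y) = -3 - 1*3 = -3 - 3 = -6)
(o(W(2, -2))*(42 + n))*0 = -6*(42 + 88)*0 = -6*130*0 = -780*0 = 0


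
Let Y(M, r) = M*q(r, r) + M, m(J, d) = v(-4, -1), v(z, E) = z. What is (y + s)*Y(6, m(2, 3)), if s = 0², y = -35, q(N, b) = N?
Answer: 630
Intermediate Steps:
m(J, d) = -4
Y(M, r) = M + M*r (Y(M, r) = M*r + M = M + M*r)
s = 0
(y + s)*Y(6, m(2, 3)) = (-35 + 0)*(6*(1 - 4)) = -210*(-3) = -35*(-18) = 630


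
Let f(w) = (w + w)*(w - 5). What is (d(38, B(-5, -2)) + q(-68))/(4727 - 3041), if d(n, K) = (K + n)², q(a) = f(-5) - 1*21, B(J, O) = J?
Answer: 584/843 ≈ 0.69276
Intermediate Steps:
f(w) = 2*w*(-5 + w) (f(w) = (2*w)*(-5 + w) = 2*w*(-5 + w))
q(a) = 79 (q(a) = 2*(-5)*(-5 - 5) - 1*21 = 2*(-5)*(-10) - 21 = 100 - 21 = 79)
(d(38, B(-5, -2)) + q(-68))/(4727 - 3041) = ((-5 + 38)² + 79)/(4727 - 3041) = (33² + 79)/1686 = (1089 + 79)*(1/1686) = 1168*(1/1686) = 584/843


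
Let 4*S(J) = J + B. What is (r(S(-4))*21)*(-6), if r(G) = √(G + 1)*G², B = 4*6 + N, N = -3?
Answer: -18207*√21/16 ≈ -5214.7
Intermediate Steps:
B = 21 (B = 4*6 - 3 = 24 - 3 = 21)
S(J) = 21/4 + J/4 (S(J) = (J + 21)/4 = (21 + J)/4 = 21/4 + J/4)
r(G) = G²*√(1 + G) (r(G) = √(1 + G)*G² = G²*√(1 + G))
(r(S(-4))*21)*(-6) = (((21/4 + (¼)*(-4))²*√(1 + (21/4 + (¼)*(-4))))*21)*(-6) = (((21/4 - 1)²*√(1 + (21/4 - 1)))*21)*(-6) = (((17/4)²*√(1 + 17/4))*21)*(-6) = ((289*√(21/4)/16)*21)*(-6) = ((289*(√21/2)/16)*21)*(-6) = ((289*√21/32)*21)*(-6) = (6069*√21/32)*(-6) = -18207*√21/16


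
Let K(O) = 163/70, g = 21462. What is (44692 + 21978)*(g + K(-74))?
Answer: 10017187501/7 ≈ 1.4310e+9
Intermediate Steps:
K(O) = 163/70 (K(O) = 163*(1/70) = 163/70)
(44692 + 21978)*(g + K(-74)) = (44692 + 21978)*(21462 + 163/70) = 66670*(1502503/70) = 10017187501/7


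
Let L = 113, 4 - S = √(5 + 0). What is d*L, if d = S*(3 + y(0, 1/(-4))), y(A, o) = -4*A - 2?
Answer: 452 - 113*√5 ≈ 199.32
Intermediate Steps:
y(A, o) = -2 - 4*A
S = 4 - √5 (S = 4 - √(5 + 0) = 4 - √5 ≈ 1.7639)
d = 4 - √5 (d = (4 - √5)*(3 + (-2 - 4*0)) = (4 - √5)*(3 + (-2 + 0)) = (4 - √5)*(3 - 2) = (4 - √5)*1 = 4 - √5 ≈ 1.7639)
d*L = (4 - √5)*113 = 452 - 113*√5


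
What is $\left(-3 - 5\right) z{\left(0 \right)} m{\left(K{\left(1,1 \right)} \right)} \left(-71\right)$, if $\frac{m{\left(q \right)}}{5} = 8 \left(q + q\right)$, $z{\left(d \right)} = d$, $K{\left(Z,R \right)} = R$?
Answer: $0$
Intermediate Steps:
$m{\left(q \right)} = 80 q$ ($m{\left(q \right)} = 5 \cdot 8 \left(q + q\right) = 5 \cdot 8 \cdot 2 q = 5 \cdot 16 q = 80 q$)
$\left(-3 - 5\right) z{\left(0 \right)} m{\left(K{\left(1,1 \right)} \right)} \left(-71\right) = \left(-3 - 5\right) 0 \cdot 80 \cdot 1 \left(-71\right) = \left(-8\right) 0 \cdot 80 \left(-71\right) = 0 \cdot 80 \left(-71\right) = 0 \left(-71\right) = 0$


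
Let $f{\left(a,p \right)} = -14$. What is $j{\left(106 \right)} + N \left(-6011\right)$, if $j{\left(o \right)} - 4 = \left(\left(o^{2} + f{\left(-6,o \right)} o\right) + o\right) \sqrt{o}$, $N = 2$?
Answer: $-12018 + 9858 \sqrt{106} \approx 89476.0$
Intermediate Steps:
$j{\left(o \right)} = 4 + \sqrt{o} \left(o^{2} - 13 o\right)$ ($j{\left(o \right)} = 4 + \left(\left(o^{2} - 14 o\right) + o\right) \sqrt{o} = 4 + \left(o^{2} - 13 o\right) \sqrt{o} = 4 + \sqrt{o} \left(o^{2} - 13 o\right)$)
$j{\left(106 \right)} + N \left(-6011\right) = \left(4 + 106^{\frac{5}{2}} - 13 \cdot 106^{\frac{3}{2}}\right) + 2 \left(-6011\right) = \left(4 + 11236 \sqrt{106} - 13 \cdot 106 \sqrt{106}\right) - 12022 = \left(4 + 11236 \sqrt{106} - 1378 \sqrt{106}\right) - 12022 = \left(4 + 9858 \sqrt{106}\right) - 12022 = -12018 + 9858 \sqrt{106}$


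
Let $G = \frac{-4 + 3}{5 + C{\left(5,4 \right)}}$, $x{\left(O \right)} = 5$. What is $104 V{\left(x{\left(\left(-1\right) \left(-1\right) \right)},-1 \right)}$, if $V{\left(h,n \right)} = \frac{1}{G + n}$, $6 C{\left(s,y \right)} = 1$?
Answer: $- \frac{3224}{37} \approx -87.135$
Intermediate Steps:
$C{\left(s,y \right)} = \frac{1}{6}$ ($C{\left(s,y \right)} = \frac{1}{6} \cdot 1 = \frac{1}{6}$)
$G = - \frac{6}{31}$ ($G = \frac{-4 + 3}{5 + \frac{1}{6}} = - \frac{1}{\frac{31}{6}} = \left(-1\right) \frac{6}{31} = - \frac{6}{31} \approx -0.19355$)
$V{\left(h,n \right)} = \frac{1}{- \frac{6}{31} + n}$
$104 V{\left(x{\left(\left(-1\right) \left(-1\right) \right)},-1 \right)} = 104 \frac{31}{-6 + 31 \left(-1\right)} = 104 \frac{31}{-6 - 31} = 104 \frac{31}{-37} = 104 \cdot 31 \left(- \frac{1}{37}\right) = 104 \left(- \frac{31}{37}\right) = - \frac{3224}{37}$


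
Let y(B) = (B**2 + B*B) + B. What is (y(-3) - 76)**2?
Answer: 3721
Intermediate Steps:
y(B) = B + 2*B**2 (y(B) = (B**2 + B**2) + B = 2*B**2 + B = B + 2*B**2)
(y(-3) - 76)**2 = (-3*(1 + 2*(-3)) - 76)**2 = (-3*(1 - 6) - 76)**2 = (-3*(-5) - 76)**2 = (15 - 76)**2 = (-61)**2 = 3721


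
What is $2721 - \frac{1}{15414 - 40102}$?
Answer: $\frac{67176049}{24688} \approx 2721.0$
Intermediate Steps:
$2721 - \frac{1}{15414 - 40102} = 2721 - \frac{1}{-24688} = 2721 - - \frac{1}{24688} = 2721 + \frac{1}{24688} = \frac{67176049}{24688}$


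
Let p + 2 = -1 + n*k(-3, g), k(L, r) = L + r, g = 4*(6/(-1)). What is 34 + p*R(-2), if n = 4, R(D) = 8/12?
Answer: -40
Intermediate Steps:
R(D) = ⅔ (R(D) = 8*(1/12) = ⅔)
g = -24 (g = 4*(6*(-1)) = 4*(-6) = -24)
p = -111 (p = -2 + (-1 + 4*(-3 - 24)) = -2 + (-1 + 4*(-27)) = -2 + (-1 - 108) = -2 - 109 = -111)
34 + p*R(-2) = 34 - 111*⅔ = 34 - 74 = -40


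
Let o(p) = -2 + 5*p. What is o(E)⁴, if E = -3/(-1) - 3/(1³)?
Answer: 16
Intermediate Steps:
E = 0 (E = -3*(-1) - 3/1 = 3 - 3*1 = 3 - 3 = 0)
o(E)⁴ = (-2 + 5*0)⁴ = (-2 + 0)⁴ = (-2)⁴ = 16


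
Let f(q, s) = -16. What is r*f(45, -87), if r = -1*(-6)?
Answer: -96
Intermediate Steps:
r = 6
r*f(45, -87) = 6*(-16) = -96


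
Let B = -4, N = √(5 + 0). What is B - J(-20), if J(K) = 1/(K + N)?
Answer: -312/79 + √5/395 ≈ -3.9437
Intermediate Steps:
N = √5 ≈ 2.2361
J(K) = 1/(K + √5)
B - J(-20) = -4 - 1/(-20 + √5)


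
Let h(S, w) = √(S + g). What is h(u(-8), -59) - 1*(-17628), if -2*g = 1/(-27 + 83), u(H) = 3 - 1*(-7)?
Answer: 17628 + √7833/28 ≈ 17631.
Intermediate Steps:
u(H) = 10 (u(H) = 3 + 7 = 10)
g = -1/112 (g = -1/(2*(-27 + 83)) = -½/56 = -½*1/56 = -1/112 ≈ -0.0089286)
h(S, w) = √(-1/112 + S) (h(S, w) = √(S - 1/112) = √(-1/112 + S))
h(u(-8), -59) - 1*(-17628) = √(-7 + 784*10)/28 - 1*(-17628) = √(-7 + 7840)/28 + 17628 = √7833/28 + 17628 = 17628 + √7833/28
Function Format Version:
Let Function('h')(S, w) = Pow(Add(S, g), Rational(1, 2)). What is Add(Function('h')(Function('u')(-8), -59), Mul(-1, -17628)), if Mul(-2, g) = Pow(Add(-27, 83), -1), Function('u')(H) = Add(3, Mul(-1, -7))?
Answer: Add(17628, Mul(Rational(1, 28), Pow(7833, Rational(1, 2)))) ≈ 17631.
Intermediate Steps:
Function('u')(H) = 10 (Function('u')(H) = Add(3, 7) = 10)
g = Rational(-1, 112) (g = Mul(Rational(-1, 2), Pow(Add(-27, 83), -1)) = Mul(Rational(-1, 2), Pow(56, -1)) = Mul(Rational(-1, 2), Rational(1, 56)) = Rational(-1, 112) ≈ -0.0089286)
Function('h')(S, w) = Pow(Add(Rational(-1, 112), S), Rational(1, 2)) (Function('h')(S, w) = Pow(Add(S, Rational(-1, 112)), Rational(1, 2)) = Pow(Add(Rational(-1, 112), S), Rational(1, 2)))
Add(Function('h')(Function('u')(-8), -59), Mul(-1, -17628)) = Add(Mul(Rational(1, 28), Pow(Add(-7, Mul(784, 10)), Rational(1, 2))), Mul(-1, -17628)) = Add(Mul(Rational(1, 28), Pow(Add(-7, 7840), Rational(1, 2))), 17628) = Add(Mul(Rational(1, 28), Pow(7833, Rational(1, 2))), 17628) = Add(17628, Mul(Rational(1, 28), Pow(7833, Rational(1, 2))))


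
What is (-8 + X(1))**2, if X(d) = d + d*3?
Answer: 16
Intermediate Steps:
X(d) = 4*d (X(d) = d + 3*d = 4*d)
(-8 + X(1))**2 = (-8 + 4*1)**2 = (-8 + 4)**2 = (-4)**2 = 16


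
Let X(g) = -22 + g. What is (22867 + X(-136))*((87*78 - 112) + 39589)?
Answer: 1050586467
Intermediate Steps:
(22867 + X(-136))*((87*78 - 112) + 39589) = (22867 + (-22 - 136))*((87*78 - 112) + 39589) = (22867 - 158)*((6786 - 112) + 39589) = 22709*(6674 + 39589) = 22709*46263 = 1050586467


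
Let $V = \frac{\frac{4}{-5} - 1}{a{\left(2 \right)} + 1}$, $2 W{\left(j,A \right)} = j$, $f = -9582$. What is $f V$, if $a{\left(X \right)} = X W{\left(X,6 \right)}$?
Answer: $\frac{28746}{5} \approx 5749.2$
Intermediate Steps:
$W{\left(j,A \right)} = \frac{j}{2}$
$a{\left(X \right)} = \frac{X^{2}}{2}$ ($a{\left(X \right)} = X \frac{X}{2} = \frac{X^{2}}{2}$)
$V = - \frac{3}{5}$ ($V = \frac{\frac{4}{-5} - 1}{\frac{2^{2}}{2} + 1} = \frac{4 \left(- \frac{1}{5}\right) - 1}{\frac{1}{2} \cdot 4 + 1} = \frac{- \frac{4}{5} - 1}{2 + 1} = \frac{1}{3} \left(- \frac{9}{5}\right) = - \frac{3}{5} \approx -0.6$)
$f V = \left(-9582\right) \left(- \frac{3}{5}\right) = \frac{28746}{5}$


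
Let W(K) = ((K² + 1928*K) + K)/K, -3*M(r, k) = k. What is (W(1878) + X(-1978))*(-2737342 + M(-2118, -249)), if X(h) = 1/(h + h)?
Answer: -41224464534169/3956 ≈ -1.0421e+10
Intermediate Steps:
M(r, k) = -k/3
X(h) = 1/(2*h)
W(K) = (K² + 1929*K)/K
(W(1878) + X(-1978))*(-2737342 + M(-2118, -249)) = ((1929 + 1878) + (½)/(-1978))*(-2737342 - ⅓*(-249)) = (3807 + (½)*(-1/1978))*(-2737342 + 83) = (3807 - 1/3956)*(-2737259) = (15060491/3956)*(-2737259) = -41224464534169/3956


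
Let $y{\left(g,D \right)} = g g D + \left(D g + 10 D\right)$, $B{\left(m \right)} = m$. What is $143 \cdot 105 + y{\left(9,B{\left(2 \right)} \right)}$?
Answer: $15215$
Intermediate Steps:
$y{\left(g,D \right)} = 10 D + D g + D g^{2}$ ($y{\left(g,D \right)} = g^{2} D + \left(10 D + D g\right) = D g^{2} + \left(10 D + D g\right) = 10 D + D g + D g^{2}$)
$143 \cdot 105 + y{\left(9,B{\left(2 \right)} \right)} = 143 \cdot 105 + 2 \left(10 + 9 + 9^{2}\right) = 15015 + 2 \left(10 + 9 + 81\right) = 15015 + 2 \cdot 100 = 15015 + 200 = 15215$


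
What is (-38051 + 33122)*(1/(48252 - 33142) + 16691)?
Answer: -1243098783219/15110 ≈ -8.2270e+7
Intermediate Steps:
(-38051 + 33122)*(1/(48252 - 33142) + 16691) = -4929*(1/15110 + 16691) = -4929*252201011/15110 = -1243098783219/15110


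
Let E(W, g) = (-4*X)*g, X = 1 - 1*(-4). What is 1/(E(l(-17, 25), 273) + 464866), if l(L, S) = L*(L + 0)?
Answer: 1/459406 ≈ 2.1767e-6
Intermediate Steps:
l(L, S) = L² (l(L, S) = L*L = L²)
X = 5 (X = 1 + 4 = 5)
E(W, g) = -20*g (E(W, g) = (-4*5)*g = -20*g)
1/(E(l(-17, 25), 273) + 464866) = 1/(-20*273 + 464866) = 1/(-5460 + 464866) = 1/459406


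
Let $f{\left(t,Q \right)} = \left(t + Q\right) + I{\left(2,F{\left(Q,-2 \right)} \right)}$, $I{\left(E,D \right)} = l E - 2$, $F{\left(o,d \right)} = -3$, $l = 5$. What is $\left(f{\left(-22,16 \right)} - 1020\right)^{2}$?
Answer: $1036324$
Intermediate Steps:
$I{\left(E,D \right)} = -2 + 5 E$ ($I{\left(E,D \right)} = 5 E - 2 = -2 + 5 E$)
$f{\left(t,Q \right)} = 8 + Q + t$ ($f{\left(t,Q \right)} = \left(t + Q\right) + \left(-2 + 5 \cdot 2\right) = \left(Q + t\right) + \left(-2 + 10\right) = \left(Q + t\right) + 8 = 8 + Q + t$)
$\left(f{\left(-22,16 \right)} - 1020\right)^{2} = \left(\left(8 + 16 - 22\right) - 1020\right)^{2} = \left(2 - 1020\right)^{2} = \left(-1018\right)^{2} = 1036324$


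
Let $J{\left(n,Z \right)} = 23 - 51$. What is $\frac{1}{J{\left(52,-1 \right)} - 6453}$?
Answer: $- \frac{1}{6481} \approx -0.0001543$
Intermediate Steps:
$J{\left(n,Z \right)} = -28$ ($J{\left(n,Z \right)} = 23 - 51 = -28$)
$\frac{1}{J{\left(52,-1 \right)} - 6453} = \frac{1}{-28 - 6453} = \frac{1}{-6481} = - \frac{1}{6481}$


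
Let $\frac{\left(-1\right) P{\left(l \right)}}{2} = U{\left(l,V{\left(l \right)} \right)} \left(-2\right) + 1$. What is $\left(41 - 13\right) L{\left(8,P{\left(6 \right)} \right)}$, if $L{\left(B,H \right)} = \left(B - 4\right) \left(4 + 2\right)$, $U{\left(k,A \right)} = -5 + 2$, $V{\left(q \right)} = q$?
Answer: $672$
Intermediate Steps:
$U{\left(k,A \right)} = -3$
$P{\left(l \right)} = -14$ ($P{\left(l \right)} = - 2 \left(\left(-3\right) \left(-2\right) + 1\right) = - 2 \left(6 + 1\right) = \left(-2\right) 7 = -14$)
$L{\left(B,H \right)} = -24 + 6 B$ ($L{\left(B,H \right)} = \left(-4 + B\right) 6 = -24 + 6 B$)
$\left(41 - 13\right) L{\left(8,P{\left(6 \right)} \right)} = \left(41 - 13\right) \left(-24 + 6 \cdot 8\right) = 28 \left(-24 + 48\right) = 28 \cdot 24 = 672$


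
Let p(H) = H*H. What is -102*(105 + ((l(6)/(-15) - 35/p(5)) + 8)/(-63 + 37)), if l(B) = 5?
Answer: -694552/65 ≈ -10685.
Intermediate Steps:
p(H) = H**2
-102*(105 + ((l(6)/(-15) - 35/p(5)) + 8)/(-63 + 37)) = -102*(105 + ((5/(-15) - 35/(5**2)) + 8)/(-63 + 37)) = -102*(105 + ((5*(-1/15) - 35/25) + 8)/(-26)) = -102*(105 + ((-1/3 - 35*1/25) + 8)*(-1/26)) = -102*(105 + ((-1/3 - 7/5) + 8)*(-1/26)) = -102*(105 + (-26/15 + 8)*(-1/26)) = -102*(105 + (94/15)*(-1/26)) = -102*(105 - 47/195) = -102*20428/195 = -694552/65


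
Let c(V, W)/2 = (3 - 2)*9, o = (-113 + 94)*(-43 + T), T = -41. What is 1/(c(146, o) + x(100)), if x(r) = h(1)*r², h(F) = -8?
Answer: -1/79982 ≈ -1.2503e-5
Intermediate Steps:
o = 1596 (o = (-113 + 94)*(-43 - 41) = -19*(-84) = 1596)
c(V, W) = 18 (c(V, W) = 2*((3 - 2)*9) = 2*(1*9) = 2*9 = 18)
x(r) = -8*r²
1/(c(146, o) + x(100)) = 1/(18 - 8*100²) = 1/(18 - 8*10000) = 1/(18 - 80000) = 1/(-79982) = -1/79982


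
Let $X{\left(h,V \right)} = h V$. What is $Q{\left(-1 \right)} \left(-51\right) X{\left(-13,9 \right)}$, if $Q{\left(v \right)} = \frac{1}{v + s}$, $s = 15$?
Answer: $\frac{5967}{14} \approx 426.21$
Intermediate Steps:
$X{\left(h,V \right)} = V h$
$Q{\left(v \right)} = \frac{1}{15 + v}$ ($Q{\left(v \right)} = \frac{1}{v + 15} = \frac{1}{15 + v}$)
$Q{\left(-1 \right)} \left(-51\right) X{\left(-13,9 \right)} = \frac{1}{15 - 1} \left(-51\right) 9 \left(-13\right) = \frac{1}{14} \left(-51\right) \left(-117\right) = \left(- \frac{51}{14}\right) \left(-117\right) = \frac{5967}{14}$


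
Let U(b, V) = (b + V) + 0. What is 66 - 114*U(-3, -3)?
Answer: 750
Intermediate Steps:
U(b, V) = V + b (U(b, V) = (V + b) + 0 = V + b)
66 - 114*U(-3, -3) = 66 - 114*(-3 - 3) = 66 - 114*(-6) = 66 + 684 = 750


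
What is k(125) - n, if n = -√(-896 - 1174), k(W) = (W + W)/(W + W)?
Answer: 1 + 3*I*√230 ≈ 1.0 + 45.497*I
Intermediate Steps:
k(W) = 1 (k(W) = (2*W)/((2*W)) = (2*W)*(1/(2*W)) = 1)
n = -3*I*√230 (n = -√(-2070) = -3*I*√230 ≈ -45.497*I)
k(125) - n = 1 - (-3)*I*√230 = 1 + 3*I*√230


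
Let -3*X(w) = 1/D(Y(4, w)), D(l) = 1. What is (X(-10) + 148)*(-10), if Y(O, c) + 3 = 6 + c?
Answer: -4430/3 ≈ -1476.7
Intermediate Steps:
Y(O, c) = 3 + c (Y(O, c) = -3 + (6 + c) = 3 + c)
X(w) = -1/3 (X(w) = -1/3/1 = -1/3*1 = -1/3)
(X(-10) + 148)*(-10) = (-1/3 + 148)*(-10) = (443/3)*(-10) = -4430/3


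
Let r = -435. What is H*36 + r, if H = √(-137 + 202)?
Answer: -435 + 36*√65 ≈ -144.76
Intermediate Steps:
H = √65 ≈ 8.0623
H*36 + r = √65*36 - 435 = 36*√65 - 435 = -435 + 36*√65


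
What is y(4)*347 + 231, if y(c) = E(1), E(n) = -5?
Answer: -1504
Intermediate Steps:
y(c) = -5
y(4)*347 + 231 = -5*347 + 231 = -1735 + 231 = -1504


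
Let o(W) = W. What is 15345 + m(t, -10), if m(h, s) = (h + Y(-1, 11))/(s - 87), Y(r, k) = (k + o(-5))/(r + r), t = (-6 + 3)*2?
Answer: 1488474/97 ≈ 15345.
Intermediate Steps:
t = -6 (t = -3*2 = -6)
Y(r, k) = (-5 + k)/(2*r) (Y(r, k) = (k - 5)/(r + r) = (-5 + k)/((2*r)) = (-5 + k)*(1/(2*r)) = (-5 + k)/(2*r))
m(h, s) = (-3 + h)/(-87 + s) (m(h, s) = (h + (½)*(-5 + 11)/(-1))/(s - 87) = (h + (½)*(-1)*6)/(-87 + s) = (h - 3)/(-87 + s) = (-3 + h)/(-87 + s))
15345 + m(t, -10) = 15345 + (-3 - 6)/(-87 - 10) = 15345 - 9/(-97) = 15345 - 1/97*(-9) = 15345 + 9/97 = 1488474/97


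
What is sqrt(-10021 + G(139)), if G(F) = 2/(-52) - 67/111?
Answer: I*sqrt(83470216674)/2886 ≈ 100.11*I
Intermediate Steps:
G(F) = -1853/2886 (G(F) = 2*(-1/52) - 67*1/111 = -1/26 - 67/111 = -1853/2886)
sqrt(-10021 + G(139)) = sqrt(-10021 - 1853/2886) = sqrt(-28922459/2886) = I*sqrt(83470216674)/2886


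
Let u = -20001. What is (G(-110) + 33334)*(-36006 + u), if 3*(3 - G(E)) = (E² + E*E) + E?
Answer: -1417369149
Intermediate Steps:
G(E) = 3 - 2*E²/3 - E/3 (G(E) = 3 - ((E² + E*E) + E)/3 = 3 - ((E² + E²) + E)/3 = 3 - (2*E² + E)/3 = 3 - (E + 2*E²)/3 = 3 + (-2*E²/3 - E/3) = 3 - 2*E²/3 - E/3)
(G(-110) + 33334)*(-36006 + u) = ((3 - ⅔*(-110)² - ⅓*(-110)) + 33334)*(-36006 - 20001) = ((3 - ⅔*12100 + 110/3) + 33334)*(-56007) = ((3 - 24200/3 + 110/3) + 33334)*(-56007) = (-8027 + 33334)*(-56007) = 25307*(-56007) = -1417369149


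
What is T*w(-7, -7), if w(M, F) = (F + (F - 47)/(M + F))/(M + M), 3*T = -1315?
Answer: -14465/147 ≈ -98.401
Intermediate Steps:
T = -1315/3 (T = (⅓)*(-1315) = -1315/3 ≈ -438.33)
w(M, F) = (F + (-47 + F)/(F + M))/(2*M) (w(M, F) = (F + (-47 + F)/(F + M))/((2*M)) = (F + (-47 + F)/(F + M))*(1/(2*M)) = (F + (-47 + F)/(F + M))/(2*M))
T*w(-7, -7) = -1315*(-47 - 7 + (-7)² - 7*(-7))/(6*(-7)*(-7 - 7)) = -1315*(-1)*(-47 - 7 + 49 + 49)/(6*7*(-14)) = -1315*(-1)*(-1)*44/(6*7*14) = -1315/3*11/49 = -14465/147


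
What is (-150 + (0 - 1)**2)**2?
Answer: 22201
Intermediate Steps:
(-150 + (0 - 1)**2)**2 = (-150 + (-1)**2)**2 = (-150 + 1)**2 = (-149)**2 = 22201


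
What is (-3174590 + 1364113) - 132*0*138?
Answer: -1810477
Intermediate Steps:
(-3174590 + 1364113) - 132*0*138 = -1810477 - 4*0*138 = -1810477 + 0*138 = -1810477 + 0 = -1810477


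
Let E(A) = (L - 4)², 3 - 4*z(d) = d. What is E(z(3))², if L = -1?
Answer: 625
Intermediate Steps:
z(d) = ¾ - d/4
E(A) = 25 (E(A) = (-1 - 4)² = (-5)² = 25)
E(z(3))² = 25² = 625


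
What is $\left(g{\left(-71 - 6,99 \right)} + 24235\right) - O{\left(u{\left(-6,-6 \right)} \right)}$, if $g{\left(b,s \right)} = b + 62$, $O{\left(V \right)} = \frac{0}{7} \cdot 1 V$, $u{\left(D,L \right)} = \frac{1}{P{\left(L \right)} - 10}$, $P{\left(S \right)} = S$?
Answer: $24220$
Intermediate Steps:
$u{\left(D,L \right)} = \frac{1}{-10 + L}$ ($u{\left(D,L \right)} = \frac{1}{L - 10} = \frac{1}{-10 + L}$)
$O{\left(V \right)} = 0$ ($O{\left(V \right)} = 0 \cdot \frac{1}{7} \cdot 1 V = 0 \cdot 1 V = 0 V = 0$)
$g{\left(b,s \right)} = 62 + b$
$\left(g{\left(-71 - 6,99 \right)} + 24235\right) - O{\left(u{\left(-6,-6 \right)} \right)} = \left(\left(62 - 77\right) + 24235\right) - 0 = \left(\left(62 - 77\right) + 24235\right) + 0 = \left(-15 + 24235\right) + 0 = 24220 + 0 = 24220$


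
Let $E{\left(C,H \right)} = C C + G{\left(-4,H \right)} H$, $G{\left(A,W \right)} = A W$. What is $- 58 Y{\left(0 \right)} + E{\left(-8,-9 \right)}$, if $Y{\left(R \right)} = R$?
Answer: $-260$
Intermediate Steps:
$E{\left(C,H \right)} = C^{2} - 4 H^{2}$ ($E{\left(C,H \right)} = C C + - 4 H H = C^{2} - 4 H^{2}$)
$- 58 Y{\left(0 \right)} + E{\left(-8,-9 \right)} = \left(-58\right) 0 + \left(\left(-8\right)^{2} - 4 \left(-9\right)^{2}\right) = 0 + \left(64 - 324\right) = 0 - 260 = -260$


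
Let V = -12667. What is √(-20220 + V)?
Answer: I*√32887 ≈ 181.35*I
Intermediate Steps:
√(-20220 + V) = √(-20220 - 12667) = √(-32887) = I*√32887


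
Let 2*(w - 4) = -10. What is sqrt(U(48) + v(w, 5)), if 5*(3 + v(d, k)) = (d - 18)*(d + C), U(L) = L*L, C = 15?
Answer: sqrt(56195)/5 ≈ 47.411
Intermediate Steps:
w = -1 (w = 4 + (1/2)*(-10) = 4 - 5 = -1)
U(L) = L**2
v(d, k) = -3 + (-18 + d)*(15 + d)/5 (v(d, k) = -3 + ((d - 18)*(d + 15))/5 = -3 + ((-18 + d)*(15 + d))/5 = -3 + (-18 + d)*(15 + d)/5)
sqrt(U(48) + v(w, 5)) = sqrt(48**2 + (-57 - 3/5*(-1) + (1/5)*(-1)**2)) = sqrt(2304 + (-57 + 3/5 + (1/5)*1)) = sqrt(2304 + (-57 + 3/5 + 1/5)) = sqrt(2304 - 281/5) = sqrt(11239/5) = sqrt(56195)/5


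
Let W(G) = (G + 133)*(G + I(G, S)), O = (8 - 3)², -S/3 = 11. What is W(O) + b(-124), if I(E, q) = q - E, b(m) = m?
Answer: -5338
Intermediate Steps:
S = -33 (S = -3*11 = -33)
O = 25 (O = 5² = 25)
W(G) = -4389 - 33*G (W(G) = (G + 133)*(G + (-33 - G)) = (133 + G)*(-33) = -4389 - 33*G)
W(O) + b(-124) = (-4389 - 33*25) - 124 = (-4389 - 825) - 124 = -5214 - 124 = -5338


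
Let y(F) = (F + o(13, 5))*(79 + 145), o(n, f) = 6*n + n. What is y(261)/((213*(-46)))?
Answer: -39424/4899 ≈ -8.0474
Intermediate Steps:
o(n, f) = 7*n
y(F) = 20384 + 224*F (y(F) = (F + 7*13)*(79 + 145) = (F + 91)*224 = (91 + F)*224 = 20384 + 224*F)
y(261)/((213*(-46))) = (20384 + 224*261)/((213*(-46))) = (20384 + 58464)/(-9798) = 78848*(-1/9798) = -39424/4899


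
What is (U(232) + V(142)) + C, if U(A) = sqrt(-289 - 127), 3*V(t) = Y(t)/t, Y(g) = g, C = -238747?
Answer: -716240/3 + 4*I*sqrt(26) ≈ -2.3875e+5 + 20.396*I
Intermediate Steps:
V(t) = 1/3 (V(t) = (t/t)/3 = (1/3)*1 = 1/3)
U(A) = 4*I*sqrt(26) (U(A) = sqrt(-416) = 4*I*sqrt(26))
(U(232) + V(142)) + C = (4*I*sqrt(26) + 1/3) - 238747 = (1/3 + 4*I*sqrt(26)) - 238747 = -716240/3 + 4*I*sqrt(26)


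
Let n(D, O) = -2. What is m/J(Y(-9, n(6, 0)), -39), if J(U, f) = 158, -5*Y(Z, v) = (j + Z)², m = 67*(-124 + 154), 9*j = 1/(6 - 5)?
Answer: 1005/79 ≈ 12.722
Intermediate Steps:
j = ⅑ (j = 1/(9*(6 - 5)) = (⅑)/1 = (⅑)*1 = ⅑ ≈ 0.11111)
m = 2010 (m = 67*30 = 2010)
Y(Z, v) = -(⅑ + Z)²/5
m/J(Y(-9, n(6, 0)), -39) = 2010/158 = 2010*(1/158) = 1005/79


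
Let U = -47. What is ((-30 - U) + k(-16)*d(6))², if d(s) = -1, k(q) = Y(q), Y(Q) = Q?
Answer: 1089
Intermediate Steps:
k(q) = q
((-30 - U) + k(-16)*d(6))² = ((-30 - 1*(-47)) - 16*(-1))² = ((-30 + 47) + 16)² = (17 + 16)² = 33² = 1089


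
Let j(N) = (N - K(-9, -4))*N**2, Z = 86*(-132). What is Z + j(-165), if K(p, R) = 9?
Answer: -4748502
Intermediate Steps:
Z = -11352
j(N) = N**2*(-9 + N) (j(N) = (N - 1*9)*N**2 = (N - 9)*N**2 = (-9 + N)*N**2 = N**2*(-9 + N))
Z + j(-165) = -11352 + (-165)**2*(-9 - 165) = -11352 + 27225*(-174) = -11352 - 4737150 = -4748502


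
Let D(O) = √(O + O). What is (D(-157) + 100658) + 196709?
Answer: 297367 + I*√314 ≈ 2.9737e+5 + 17.72*I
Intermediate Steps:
D(O) = √2*√O (D(O) = √(2*O) = √2*√O)
(D(-157) + 100658) + 196709 = (√2*√(-157) + 100658) + 196709 = (√2*(I*√157) + 100658) + 196709 = (I*√314 + 100658) + 196709 = (100658 + I*√314) + 196709 = 297367 + I*√314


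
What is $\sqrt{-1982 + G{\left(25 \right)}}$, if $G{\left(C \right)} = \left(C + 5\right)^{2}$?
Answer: $i \sqrt{1082} \approx 32.894 i$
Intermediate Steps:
$G{\left(C \right)} = \left(5 + C\right)^{2}$
$\sqrt{-1982 + G{\left(25 \right)}} = \sqrt{-1982 + \left(5 + 25\right)^{2}} = \sqrt{-1982 + 30^{2}} = \sqrt{-1982 + 900} = \sqrt{-1082} = i \sqrt{1082}$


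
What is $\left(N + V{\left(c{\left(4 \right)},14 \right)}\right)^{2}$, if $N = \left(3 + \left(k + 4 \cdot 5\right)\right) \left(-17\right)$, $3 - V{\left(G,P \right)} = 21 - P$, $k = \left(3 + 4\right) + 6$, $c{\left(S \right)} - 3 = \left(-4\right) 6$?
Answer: $379456$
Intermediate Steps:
$c{\left(S \right)} = -21$ ($c{\left(S \right)} = 3 - 24 = -21$)
$k = 13$ ($k = 7 + 6 = 13$)
$V{\left(G,P \right)} = -18 + P$ ($V{\left(G,P \right)} = 3 - \left(21 - P\right) = 3 + \left(-21 + P\right) = -18 + P$)
$N = -612$ ($N = \left(3 + \left(13 + 4 \cdot 5\right)\right) \left(-17\right) = \left(3 + \left(13 + 20\right)\right) \left(-17\right) = \left(3 + 33\right) \left(-17\right) = 36 \left(-17\right) = -612$)
$\left(N + V{\left(c{\left(4 \right)},14 \right)}\right)^{2} = \left(-612 + \left(-18 + 14\right)\right)^{2} = \left(-612 - 4\right)^{2} = \left(-616\right)^{2} = 379456$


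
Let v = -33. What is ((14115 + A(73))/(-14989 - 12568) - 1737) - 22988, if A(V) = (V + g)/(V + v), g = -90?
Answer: -27254437583/1102280 ≈ -24726.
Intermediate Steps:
A(V) = (-90 + V)/(-33 + V) (A(V) = (V - 90)/(V - 33) = (-90 + V)/(-33 + V))
((14115 + A(73))/(-14989 - 12568) - 1737) - 22988 = ((14115 + (-90 + 73)/(-33 + 73))/(-14989 - 12568) - 1737) - 22988 = ((14115 - 17/40)/(-27557) - 1737) - 22988 = ((14115 + (1/40)*(-17))*(-1/27557) - 1737) - 22988 = ((14115 - 17/40)*(-1/27557) - 1737) - 22988 = ((564583/40)*(-1/27557) - 1737) - 22988 = (-564583/1102280 - 1737) - 22988 = -1915224943/1102280 - 22988 = -27254437583/1102280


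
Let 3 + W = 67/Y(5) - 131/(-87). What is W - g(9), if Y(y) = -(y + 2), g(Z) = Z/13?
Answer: -93088/7917 ≈ -11.758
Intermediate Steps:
g(Z) = Z/13 (g(Z) = Z*(1/13) = Z/13)
Y(y) = -2 - y (Y(y) = -(2 + y) = -2 - y)
W = -6739/609 (W = -3 + (67/(-2 - 1*5) - 131/(-87)) = -3 + (67/(-2 - 5) - 131*(-1/87)) = -3 + (67/(-7) + 131/87) = -3 + (67*(-1/7) + 131/87) = -3 + (-67/7 + 131/87) = -3 - 4912/609 = -6739/609 ≈ -11.066)
W - g(9) = -6739/609 - 9/13 = -93088/7917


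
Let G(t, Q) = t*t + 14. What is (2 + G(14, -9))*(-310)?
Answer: -65720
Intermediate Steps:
G(t, Q) = 14 + t² (G(t, Q) = t² + 14 = 14 + t²)
(2 + G(14, -9))*(-310) = (2 + (14 + 14²))*(-310) = (2 + (14 + 196))*(-310) = (2 + 210)*(-310) = 212*(-310) = -65720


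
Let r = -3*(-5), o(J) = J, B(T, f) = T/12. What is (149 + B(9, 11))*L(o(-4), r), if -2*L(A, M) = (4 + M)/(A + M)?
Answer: -11381/88 ≈ -129.33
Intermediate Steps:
B(T, f) = T/12 (B(T, f) = T*(1/12) = T/12)
r = 15
L(A, M) = -(4 + M)/(2*(A + M))
(149 + B(9, 11))*L(o(-4), r) = (149 + (1/12)*9)*((-2 - 1/2*15)/(-4 + 15)) = (149 + 3/4)*((-2 - 15/2)/11) = 599*((1/11)*(-19/2))/4 = (599/4)*(-19/22) = -11381/88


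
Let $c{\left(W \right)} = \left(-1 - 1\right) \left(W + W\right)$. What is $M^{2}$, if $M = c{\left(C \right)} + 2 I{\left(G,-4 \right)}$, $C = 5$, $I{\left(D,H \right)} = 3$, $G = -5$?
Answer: $196$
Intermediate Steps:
$c{\left(W \right)} = - 4 W$ ($c{\left(W \right)} = - 2 \cdot 2 W = - 4 W$)
$M = -14$ ($M = \left(-4\right) 5 + 2 \cdot 3 = -20 + 6 = -14$)
$M^{2} = \left(-14\right)^{2} = 196$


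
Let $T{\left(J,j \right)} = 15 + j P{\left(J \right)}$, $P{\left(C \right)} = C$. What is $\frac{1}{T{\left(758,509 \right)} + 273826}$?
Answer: $\frac{1}{659663} \approx 1.5159 \cdot 10^{-6}$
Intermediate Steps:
$T{\left(J,j \right)} = 15 + J j$ ($T{\left(J,j \right)} = 15 + j J = 15 + J j$)
$\frac{1}{T{\left(758,509 \right)} + 273826} = \frac{1}{\left(15 + 758 \cdot 509\right) + 273826} = \frac{1}{\left(15 + 385822\right) + 273826} = \frac{1}{385837 + 273826} = \frac{1}{659663}$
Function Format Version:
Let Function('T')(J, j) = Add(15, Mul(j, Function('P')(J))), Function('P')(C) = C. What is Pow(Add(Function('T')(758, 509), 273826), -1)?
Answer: Rational(1, 659663) ≈ 1.5159e-6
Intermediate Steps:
Function('T')(J, j) = Add(15, Mul(J, j)) (Function('T')(J, j) = Add(15, Mul(j, J)) = Add(15, Mul(J, j)))
Pow(Add(Function('T')(758, 509), 273826), -1) = Pow(Add(Add(15, Mul(758, 509)), 273826), -1) = Pow(Add(Add(15, 385822), 273826), -1) = Pow(Add(385837, 273826), -1) = Pow(659663, -1) = Rational(1, 659663)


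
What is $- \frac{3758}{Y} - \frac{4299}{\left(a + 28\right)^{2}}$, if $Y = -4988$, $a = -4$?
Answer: $- \frac{1606567}{239424} \approx -6.7101$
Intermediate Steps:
$- \frac{3758}{Y} - \frac{4299}{\left(a + 28\right)^{2}} = - \frac{3758}{-4988} - \frac{4299}{\left(-4 + 28\right)^{2}} = \left(-3758\right) \left(- \frac{1}{4988}\right) - \frac{4299}{24^{2}} = \frac{1879}{2494} - \frac{4299}{576} = \frac{1879}{2494} - \frac{1433}{192} = - \frac{1606567}{239424}$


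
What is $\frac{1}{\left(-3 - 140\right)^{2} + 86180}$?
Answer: $\frac{1}{106629} \approx 9.3783 \cdot 10^{-6}$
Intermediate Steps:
$\frac{1}{\left(-3 - 140\right)^{2} + 86180} = \frac{1}{\left(-143\right)^{2} + 86180} = \frac{1}{20449 + 86180} = \frac{1}{106629}$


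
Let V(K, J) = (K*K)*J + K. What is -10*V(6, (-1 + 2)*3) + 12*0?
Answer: -1140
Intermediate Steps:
V(K, J) = K + J*K² (V(K, J) = K²*J + K = J*K² + K = K + J*K²)
-10*V(6, (-1 + 2)*3) + 12*0 = -60*(1 + ((-1 + 2)*3)*6) + 12*0 = -60*(1 + (1*3)*6) + 0 = -60*(1 + 3*6) + 0 = -60*(1 + 18) + 0 = -60*19 + 0 = -10*114 + 0 = -1140 + 0 = -1140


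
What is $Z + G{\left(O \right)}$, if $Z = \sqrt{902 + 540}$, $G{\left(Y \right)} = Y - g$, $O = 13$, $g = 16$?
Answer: $-3 + \sqrt{1442} \approx 34.974$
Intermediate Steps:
$G{\left(Y \right)} = -16 + Y$ ($G{\left(Y \right)} = Y - 16 = -16 + Y$)
$Z = \sqrt{1442} \approx 37.974$
$Z + G{\left(O \right)} = \sqrt{1442} + \left(-16 + 13\right) = \sqrt{1442} - 3 = -3 + \sqrt{1442}$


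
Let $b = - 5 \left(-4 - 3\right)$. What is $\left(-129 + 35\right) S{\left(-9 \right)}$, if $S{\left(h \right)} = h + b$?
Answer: $-2444$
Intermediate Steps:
$b = 35$ ($b = - 5 \left(-4 - 3\right) = \left(-5\right) \left(-7\right) = 35$)
$S{\left(h \right)} = 35 + h$ ($S{\left(h \right)} = h + 35 = 35 + h$)
$\left(-129 + 35\right) S{\left(-9 \right)} = \left(-129 + 35\right) \left(35 - 9\right) = \left(-94\right) 26 = -2444$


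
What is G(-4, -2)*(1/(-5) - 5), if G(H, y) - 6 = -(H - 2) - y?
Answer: -364/5 ≈ -72.800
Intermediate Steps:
G(H, y) = 8 - H - y (G(H, y) = 6 + (-(H - 2) - y) = 6 + (-(-2 + H) - y) = 6 + ((2 - H) - y) = 6 + (2 - H - y) = 8 - H - y)
G(-4, -2)*(1/(-5) - 5) = (8 - 1*(-4) - 1*(-2))*(1/(-5) - 5) = (8 + 4 + 2)*(-⅕ - 5) = 14*(-26/5) = -364/5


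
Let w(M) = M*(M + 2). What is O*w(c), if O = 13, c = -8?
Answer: 624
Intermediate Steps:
w(M) = M*(2 + M)
O*w(c) = 13*(-8*(2 - 8)) = 13*(-8*(-6)) = 13*48 = 624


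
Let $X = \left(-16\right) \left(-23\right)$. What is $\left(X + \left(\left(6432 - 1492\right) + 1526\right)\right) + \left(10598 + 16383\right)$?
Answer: $33815$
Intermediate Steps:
$X = 368$
$\left(X + \left(\left(6432 - 1492\right) + 1526\right)\right) + \left(10598 + 16383\right) = \left(368 + \left(\left(6432 - 1492\right) + 1526\right)\right) + \left(10598 + 16383\right) = \left(368 + \left(4940 + 1526\right)\right) + 26981 = \left(368 + 6466\right) + 26981 = 6834 + 26981 = 33815$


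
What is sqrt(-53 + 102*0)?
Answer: I*sqrt(53) ≈ 7.2801*I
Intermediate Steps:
sqrt(-53 + 102*0) = sqrt(-53 + 0) = sqrt(-53) = I*sqrt(53)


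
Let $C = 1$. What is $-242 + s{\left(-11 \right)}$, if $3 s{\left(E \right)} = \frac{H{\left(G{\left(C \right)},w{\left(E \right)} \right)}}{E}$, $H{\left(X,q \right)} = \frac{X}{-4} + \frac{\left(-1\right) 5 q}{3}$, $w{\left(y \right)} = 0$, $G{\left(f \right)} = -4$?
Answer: $- \frac{7987}{33} \approx -242.03$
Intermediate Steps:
$H{\left(X,q \right)} = - \frac{5 q}{3} - \frac{X}{4}$ ($H{\left(X,q \right)} = X \left(- \frac{1}{4}\right) + - 5 q \frac{1}{3} = - \frac{X}{4} - \frac{5 q}{3} = - \frac{5 q}{3} - \frac{X}{4}$)
$s{\left(E \right)} = \frac{1}{3 E}$ ($s{\left(E \right)} = \frac{\left(\left(- \frac{5}{3}\right) 0 - -1\right) \frac{1}{E}}{3} = \frac{\left(0 + 1\right) \frac{1}{E}}{3} = \frac{1 \frac{1}{E}}{3} = \frac{1}{3 E}$)
$-242 + s{\left(-11 \right)} = -242 + \frac{1}{3 \left(-11\right)} = -242 + \frac{1}{3} \left(- \frac{1}{11}\right) = -242 - \frac{1}{33} = - \frac{7987}{33}$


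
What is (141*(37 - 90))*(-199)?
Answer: 1487127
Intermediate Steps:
(141*(37 - 90))*(-199) = (141*(-53))*(-199) = -7473*(-199) = 1487127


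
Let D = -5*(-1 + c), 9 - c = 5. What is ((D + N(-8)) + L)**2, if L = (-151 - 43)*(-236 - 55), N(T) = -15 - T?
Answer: 3184570624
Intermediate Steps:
c = 4 (c = 9 - 1*5 = 9 - 5 = 4)
D = -15 (D = -5*(-1 + 4) = -5*3 = -15)
L = 56454 (L = -194*(-291) = 56454)
((D + N(-8)) + L)**2 = ((-15 + (-15 - 1*(-8))) + 56454)**2 = ((-15 + (-15 + 8)) + 56454)**2 = ((-15 - 7) + 56454)**2 = (-22 + 56454)**2 = 56432**2 = 3184570624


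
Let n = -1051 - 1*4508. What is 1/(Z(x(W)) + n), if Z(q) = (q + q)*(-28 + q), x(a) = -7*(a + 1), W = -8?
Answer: -1/3501 ≈ -0.00028563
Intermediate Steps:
n = -5559 (n = -1051 - 4508 = -5559)
x(a) = -7 - 7*a (x(a) = -7*(1 + a) = -7 - 7*a)
Z(q) = 2*q*(-28 + q) (Z(q) = (2*q)*(-28 + q) = 2*q*(-28 + q))
1/(Z(x(W)) + n) = 1/(2*(-7 - 7*(-8))*(-28 + (-7 - 7*(-8))) - 5559) = 1/(2*(-7 + 56)*(-28 + (-7 + 56)) - 5559) = 1/(2*49*(-28 + 49) - 5559) = 1/(2*49*21 - 5559) = 1/(2058 - 5559) = 1/(-3501) = -1/3501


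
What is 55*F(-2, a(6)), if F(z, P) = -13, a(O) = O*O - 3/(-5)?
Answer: -715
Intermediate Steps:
a(O) = 3/5 + O**2 (a(O) = O**2 - 3*(-1/5) = O**2 + 3/5 = 3/5 + O**2)
55*F(-2, a(6)) = 55*(-13) = -715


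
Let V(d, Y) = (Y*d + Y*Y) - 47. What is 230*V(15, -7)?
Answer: -23690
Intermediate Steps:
V(d, Y) = -47 + Y² + Y*d (V(d, Y) = (Y*d + Y²) - 47 = (Y² + Y*d) - 47 = -47 + Y² + Y*d)
230*V(15, -7) = 230*(-47 + (-7)² - 7*15) = 230*(-47 + 49 - 105) = 230*(-103) = -23690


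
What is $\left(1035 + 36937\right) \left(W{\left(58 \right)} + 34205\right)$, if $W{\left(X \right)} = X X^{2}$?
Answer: $8707625124$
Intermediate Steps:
$W{\left(X \right)} = X^{3}$
$\left(1035 + 36937\right) \left(W{\left(58 \right)} + 34205\right) = \left(1035 + 36937\right) \left(58^{3} + 34205\right) = 37972 \left(195112 + 34205\right) = 37972 \cdot 229317 = 8707625124$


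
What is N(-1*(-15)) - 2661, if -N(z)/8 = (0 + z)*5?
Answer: -3261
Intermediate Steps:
N(z) = -40*z (N(z) = -8*(0 + z)*5 = -8*z*5 = -40*z)
N(-1*(-15)) - 2661 = -(-40)*(-15) - 2661 = -40*15 - 2661 = -600 - 2661 = -3261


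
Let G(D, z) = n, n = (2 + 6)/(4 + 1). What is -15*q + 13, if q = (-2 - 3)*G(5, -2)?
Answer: 133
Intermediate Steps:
n = 8/5 ≈ 1.6000
G(D, z) = 8/5
q = -8 (q = (-2 - 3)*(8/5) = -5*8/5 = -8)
-15*q + 13 = -15*(-8) + 13 = 120 + 13 = 133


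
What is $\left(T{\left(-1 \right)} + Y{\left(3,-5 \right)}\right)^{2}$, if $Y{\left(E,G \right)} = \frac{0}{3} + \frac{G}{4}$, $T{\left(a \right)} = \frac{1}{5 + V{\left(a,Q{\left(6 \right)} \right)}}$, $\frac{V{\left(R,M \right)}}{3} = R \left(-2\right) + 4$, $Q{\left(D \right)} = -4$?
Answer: $\frac{12321}{8464} \approx 1.4557$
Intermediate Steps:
$V{\left(R,M \right)} = 12 - 6 R$ ($V{\left(R,M \right)} = 3 \left(R \left(-2\right) + 4\right) = 3 \left(- 2 R + 4\right) = 3 \left(4 - 2 R\right) = 12 - 6 R$)
$T{\left(a \right)} = \frac{1}{17 - 6 a}$ ($T{\left(a \right)} = \frac{1}{5 - \left(-12 + 6 a\right)} = \frac{1}{17 - 6 a}$)
$Y{\left(E,G \right)} = \frac{G}{4}$ ($Y{\left(E,G \right)} = 0 \cdot \frac{1}{3} + G \frac{1}{4} = 0 + \frac{G}{4} = \frac{G}{4}$)
$\left(T{\left(-1 \right)} + Y{\left(3,-5 \right)}\right)^{2} = \left(- \frac{1}{-17 + 6 \left(-1\right)} + \frac{1}{4} \left(-5\right)\right)^{2} = \left(- \frac{1}{-17 - 6} - \frac{5}{4}\right)^{2} = \left(- \frac{1}{-23} - \frac{5}{4}\right)^{2} = \left(\left(-1\right) \left(- \frac{1}{23}\right) - \frac{5}{4}\right)^{2} = \left(\frac{1}{23} - \frac{5}{4}\right)^{2} = \left(- \frac{111}{92}\right)^{2} = \frac{12321}{8464}$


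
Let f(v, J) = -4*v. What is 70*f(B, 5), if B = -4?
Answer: 1120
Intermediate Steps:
70*f(B, 5) = 70*(-4*(-4)) = 70*16 = 1120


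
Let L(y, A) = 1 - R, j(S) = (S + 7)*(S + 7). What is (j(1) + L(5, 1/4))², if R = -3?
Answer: 4624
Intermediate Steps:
j(S) = (7 + S)² (j(S) = (7 + S)*(7 + S) = (7 + S)²)
L(y, A) = 4 (L(y, A) = 1 - 1*(-3) = 1 + 3 = 4)
(j(1) + L(5, 1/4))² = ((7 + 1)² + 4)² = (8² + 4)² = (64 + 4)² = 68² = 4624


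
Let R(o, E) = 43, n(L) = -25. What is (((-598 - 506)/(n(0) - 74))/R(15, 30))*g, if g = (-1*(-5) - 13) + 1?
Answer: -2576/1419 ≈ -1.8154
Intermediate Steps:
g = -7 (g = (5 - 13) + 1 = -8 + 1 = -7)
(((-598 - 506)/(n(0) - 74))/R(15, 30))*g = (((-598 - 506)/(-25 - 74))/43)*(-7) = (-1104/(-99)*(1/43))*(-7) = (-1104*(-1/99)*(1/43))*(-7) = ((368/33)*(1/43))*(-7) = (368/1419)*(-7) = -2576/1419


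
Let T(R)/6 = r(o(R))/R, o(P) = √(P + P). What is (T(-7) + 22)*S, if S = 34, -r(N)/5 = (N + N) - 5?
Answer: 136/7 + 2040*I*√14/7 ≈ 19.429 + 1090.4*I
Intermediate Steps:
o(P) = √2*√P (o(P) = √(2*P) = √2*√P)
r(N) = 25 - 10*N (r(N) = -5*((N + N) - 5) = -5*(2*N - 5) = -5*(-5 + 2*N) = 25 - 10*N)
T(R) = 6*(25 - 10*√2*√R)/R (T(R) = 6*((25 - 10*√2*√R)/R) = 6*(25 - 10*√2*√R)/R)
(T(-7) + 22)*S = (30*(5 - 2*√2*√(-7))/(-7) + 22)*34 = (30*(-⅐)*(5 - 2*√2*I*√7) + 22)*34 = (30*(-⅐)*(5 - 2*I*√14) + 22)*34 = ((-150/7 + 60*I*√14/7) + 22)*34 = (4/7 + 60*I*√14/7)*34 = 136/7 + 2040*I*√14/7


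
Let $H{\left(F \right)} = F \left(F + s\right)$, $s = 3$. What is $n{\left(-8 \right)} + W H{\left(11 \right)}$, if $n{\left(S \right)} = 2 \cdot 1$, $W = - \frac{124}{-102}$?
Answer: $\frac{9650}{51} \approx 189.22$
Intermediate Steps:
$W = \frac{62}{51}$ ($W = \left(-124\right) \left(- \frac{1}{102}\right) = \frac{62}{51} \approx 1.2157$)
$n{\left(S \right)} = 2$
$H{\left(F \right)} = F \left(3 + F\right)$ ($H{\left(F \right)} = F \left(F + 3\right) = F \left(3 + F\right)$)
$n{\left(-8 \right)} + W H{\left(11 \right)} = 2 + \frac{62 \cdot 11 \left(3 + 11\right)}{51} = 2 + \frac{62 \cdot 11 \cdot 14}{51} = 2 + \frac{62}{51} \cdot 154 = 2 + \frac{9548}{51} = \frac{9650}{51}$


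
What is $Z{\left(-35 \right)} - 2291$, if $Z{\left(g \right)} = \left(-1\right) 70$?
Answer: $-2361$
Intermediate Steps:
$Z{\left(g \right)} = -70$
$Z{\left(-35 \right)} - 2291 = -70 - 2291 = -2361$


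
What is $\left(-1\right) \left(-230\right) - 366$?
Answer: $-136$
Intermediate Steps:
$\left(-1\right) \left(-230\right) - 366 = 230 - 366 = -136$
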